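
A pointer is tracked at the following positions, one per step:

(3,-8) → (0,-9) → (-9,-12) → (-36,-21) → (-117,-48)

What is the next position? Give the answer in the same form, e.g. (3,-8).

(-360,-129)

Step-to-step displacements: (-3,-1), (-9,-3), (-27,-9), (-81,-27); each is 3× the previous.
step 5: (-117,-48) + (-243,-81) → (-360,-129)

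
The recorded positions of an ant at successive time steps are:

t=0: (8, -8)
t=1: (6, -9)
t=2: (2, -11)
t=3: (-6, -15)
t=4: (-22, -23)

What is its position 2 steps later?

The jumps are (-2, -1), (-4, -2), (-8, -4), (-16, -8) — a geometric progression with ratio 2.
step 5: (-22, -23) + (-32, -16) → (-54, -39)
step 6: (-54, -39) + (-64, -32) → (-118, -71)

(-118, -71)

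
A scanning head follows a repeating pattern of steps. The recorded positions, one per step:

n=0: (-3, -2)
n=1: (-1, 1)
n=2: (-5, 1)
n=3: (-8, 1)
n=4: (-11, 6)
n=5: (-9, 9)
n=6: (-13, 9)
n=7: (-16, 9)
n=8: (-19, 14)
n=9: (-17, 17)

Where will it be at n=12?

Differencing gives (+2, +3), (-4, +0), (-3, +0), (-3, +5), (+2, +3), (-4, +0), (-3, +0), (-3, +5), (+2, +3). This is the pattern (+2, +3), (-4, +0), (-3, +0), (-3, +5) repeated.
step 10: apply (-4, +0) → (-21, 17)
step 11: apply (-3, +0) → (-24, 17)
step 12: apply (-3, +5) → (-27, 22)

(-27, 22)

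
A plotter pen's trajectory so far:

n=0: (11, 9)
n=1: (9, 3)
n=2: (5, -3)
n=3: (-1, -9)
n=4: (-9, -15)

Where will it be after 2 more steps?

First differences are (-2, -6), (-4, -6), (-6, -6), (-8, -6); their common second difference is (-2, +0) (constant acceleration).
step 5: (-9, -15) + (-10, -6) → (-19, -21)
step 6: (-19, -21) + (-12, -6) → (-31, -27)

(-31, -27)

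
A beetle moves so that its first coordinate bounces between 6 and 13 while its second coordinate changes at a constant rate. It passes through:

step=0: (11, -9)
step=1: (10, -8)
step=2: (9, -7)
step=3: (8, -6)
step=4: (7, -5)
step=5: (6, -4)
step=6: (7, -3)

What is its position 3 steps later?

(10, 0)

The first coordinate reflects between 6 and 13, moving 1 per step.
  step 7: 7 → 8
  step 8: 8 → 9
  step 9: 9 → 10
The second coordinate changes by +1 each step: at step 9 it is 0.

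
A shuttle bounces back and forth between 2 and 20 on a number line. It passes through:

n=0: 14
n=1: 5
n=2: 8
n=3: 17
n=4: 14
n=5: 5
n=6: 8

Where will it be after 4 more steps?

The value reflects between 2 and 20, moving 9 per step.
  step 7: 8 → 17
  step 8: 17 → 14
  step 9: 14 → 5
  step 10: 5 → 8

8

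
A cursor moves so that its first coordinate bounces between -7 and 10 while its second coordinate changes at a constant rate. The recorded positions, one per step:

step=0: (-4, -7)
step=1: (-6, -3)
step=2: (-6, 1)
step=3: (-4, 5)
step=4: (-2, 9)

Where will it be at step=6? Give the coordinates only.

The first coordinate reflects between -7 and 10, moving 2 per step.
  step 5: -2 → 0
  step 6: 0 → 2
The second coordinate changes by +4 each step: at step 6 it is 17.

(2, 17)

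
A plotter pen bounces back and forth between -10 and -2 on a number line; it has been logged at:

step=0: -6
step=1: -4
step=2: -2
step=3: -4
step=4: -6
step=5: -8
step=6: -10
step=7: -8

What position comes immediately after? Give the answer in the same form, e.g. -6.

The value travels 2 per step and bounces off the walls at -10 and -2.
  step 8: -8 → -6

-6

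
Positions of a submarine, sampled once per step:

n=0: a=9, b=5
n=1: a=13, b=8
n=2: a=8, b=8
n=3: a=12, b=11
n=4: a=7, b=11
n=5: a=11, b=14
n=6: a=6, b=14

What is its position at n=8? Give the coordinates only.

a=5, b=17

Differencing gives (+4, +3), (-5, +0), (+4, +3), (-5, +0), (+4, +3), (-5, +0). This is the pattern (+4, +3), (-5, +0) repeated.
step 7: apply (+4, +3) → a=10, b=17
step 8: apply (-5, +0) → a=5, b=17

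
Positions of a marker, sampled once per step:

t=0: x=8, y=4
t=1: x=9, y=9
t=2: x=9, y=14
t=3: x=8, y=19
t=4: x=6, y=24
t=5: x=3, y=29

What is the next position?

x=-1, y=34

Successive displacements: (+1,+5), (+0,+5), (-1,+5), (-2,+5), (-3,+5) — each changes by (-1,+0).
step 6: x=3, y=29 + (-4,+5) → x=-1, y=34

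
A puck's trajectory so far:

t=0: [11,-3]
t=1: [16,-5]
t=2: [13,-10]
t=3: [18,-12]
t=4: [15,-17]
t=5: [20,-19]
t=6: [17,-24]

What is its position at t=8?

[19,-31]

Differencing gives [+5,-2], [-3,-5], [+5,-2], [-3,-5], [+5,-2], [-3,-5]. This is the pattern [+5,-2], [-3,-5] repeated.
step 7: apply [+5,-2] → [22,-26]
step 8: apply [-3,-5] → [19,-31]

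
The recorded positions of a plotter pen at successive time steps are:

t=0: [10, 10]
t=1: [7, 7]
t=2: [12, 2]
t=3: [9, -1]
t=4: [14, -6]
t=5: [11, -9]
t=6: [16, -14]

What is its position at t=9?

Differencing gives [-3, -3], [+5, -5], [-3, -3], [+5, -5], [-3, -3], [+5, -5]. This is the pattern [-3, -3], [+5, -5] repeated.
step 7: apply [-3, -3] → [13, -17]
step 8: apply [+5, -5] → [18, -22]
step 9: apply [-3, -3] → [15, -25]

[15, -25]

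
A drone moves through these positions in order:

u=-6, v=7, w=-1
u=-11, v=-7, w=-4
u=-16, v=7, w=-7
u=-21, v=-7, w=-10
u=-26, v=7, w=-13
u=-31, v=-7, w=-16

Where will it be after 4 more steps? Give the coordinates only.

u=-51, v=-7, w=-28

The u coordinate changes by -5 each step, so at step 9 it is -6 + 9·(-5) = -51.
The v coordinate repeats the cycle [7, -7] with period 2; step 9 mod 2 = 1, giving -7.
The w coordinate changes by -3 each step, so at step 9 it is -1 + 9·(-3) = -28.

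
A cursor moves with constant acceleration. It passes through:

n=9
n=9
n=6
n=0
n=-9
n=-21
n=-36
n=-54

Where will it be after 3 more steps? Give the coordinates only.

n=-126

Taking differences between consecutive positions: +0, -3, -6, -9, -12, -15, -18. These grow by -3 each step.
step 8: -54 − 21 → n=-75
step 9: -75 − 24 → n=-99
step 10: -99 − 27 → n=-126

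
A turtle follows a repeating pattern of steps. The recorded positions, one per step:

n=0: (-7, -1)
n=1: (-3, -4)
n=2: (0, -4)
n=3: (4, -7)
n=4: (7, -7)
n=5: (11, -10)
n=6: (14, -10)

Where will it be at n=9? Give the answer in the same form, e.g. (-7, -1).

(25, -16)

The moves between consecutive positions are (+4, -3), (+3, +0), (+4, -3), (+3, +0), (+4, -3), (+3, +0); they repeat the 2-cycle [(+4, -3), (+3, +0)].
step 7: apply (+4, -3) → (18, -13)
step 8: apply (+3, +0) → (21, -13)
step 9: apply (+4, -3) → (25, -16)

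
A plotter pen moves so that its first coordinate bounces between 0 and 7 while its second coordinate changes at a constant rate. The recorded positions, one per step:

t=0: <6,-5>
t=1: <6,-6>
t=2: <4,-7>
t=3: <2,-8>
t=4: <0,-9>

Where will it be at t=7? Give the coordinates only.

The first coordinate travels 2 per step and bounces off the walls at 0 and 7.
  step 5: 0 → 2
  step 6: 2 → 4
  step 7: 4 → 6
The second coordinate changes by -1 each step: at step 7 it is -12.

<6,-12>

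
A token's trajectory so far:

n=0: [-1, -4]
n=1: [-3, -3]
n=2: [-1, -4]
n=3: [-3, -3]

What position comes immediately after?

[-1, -4]

Step-to-step displacements: [-2, +1], [+2, -1], [-2, +1]; each is -1× the previous.
step 4: [-3, -3] + [+2, -1] → [-1, -4]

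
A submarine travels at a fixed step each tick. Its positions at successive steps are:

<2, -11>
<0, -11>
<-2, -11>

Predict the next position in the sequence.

<-4, -11>

Each step adds <-2, +0> to the position.
step 3: <-2, -11> + <-2, +0> → <-4, -11>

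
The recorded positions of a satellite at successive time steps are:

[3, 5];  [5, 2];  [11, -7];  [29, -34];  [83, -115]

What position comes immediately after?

[245, -358]

Step-to-step displacements: [+2, -3], [+6, -9], [+18, -27], [+54, -81]; each is 3× the previous.
step 5: [83, -115] + [+162, -243] → [245, -358]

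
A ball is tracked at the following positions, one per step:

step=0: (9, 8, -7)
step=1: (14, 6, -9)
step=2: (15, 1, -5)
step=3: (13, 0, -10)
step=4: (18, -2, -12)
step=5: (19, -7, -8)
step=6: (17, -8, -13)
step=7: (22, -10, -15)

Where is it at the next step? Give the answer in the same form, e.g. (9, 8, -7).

Step-to-step displacements: (+5, -2, -2), (+1, -5, +4), (-2, -1, -5), (+5, -2, -2), (+1, -5, +4), (-2, -1, -5), (+5, -2, -2) — a repeating cycle of length 3.
step 8: apply (+1, -5, +4) → (23, -15, -11)

(23, -15, -11)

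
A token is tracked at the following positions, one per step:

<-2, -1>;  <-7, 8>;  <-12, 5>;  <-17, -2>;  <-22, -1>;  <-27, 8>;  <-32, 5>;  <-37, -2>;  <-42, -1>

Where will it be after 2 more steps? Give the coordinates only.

First: linear, -5 per step → -52 at step 10.
Second: cycles through -1, 8, 5, -2 every 4 steps. Step 10 lands at position 2 of the cycle → 5.

<-52, 5>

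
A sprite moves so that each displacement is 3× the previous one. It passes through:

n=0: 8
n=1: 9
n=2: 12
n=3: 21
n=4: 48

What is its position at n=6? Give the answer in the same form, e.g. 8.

Step-to-step displacements: +1, +3, +9, +27; each is 3× the previous.
step 5: 48 + 81 → 129
step 6: 129 + 243 → 372

372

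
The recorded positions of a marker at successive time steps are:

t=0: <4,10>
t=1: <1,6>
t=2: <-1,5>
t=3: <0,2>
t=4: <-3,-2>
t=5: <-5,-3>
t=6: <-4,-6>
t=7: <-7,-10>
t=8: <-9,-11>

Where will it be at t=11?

<-13,-19>

The moves between consecutive positions are <-3,-4>, <-2,-1>, <+1,-3>, <-3,-4>, <-2,-1>, <+1,-3>, <-3,-4>, <-2,-1>; they repeat the 3-cycle [<-3,-4>, <-2,-1>, <+1,-3>].
step 9: apply <+1,-3> → <-8,-14>
step 10: apply <-3,-4> → <-11,-18>
step 11: apply <-2,-1> → <-13,-19>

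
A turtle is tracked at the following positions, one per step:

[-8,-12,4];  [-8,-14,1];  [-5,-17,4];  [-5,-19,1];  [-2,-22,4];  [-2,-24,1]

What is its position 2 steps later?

Differencing gives [+0,-2,-3], [+3,-3,+3], [+0,-2,-3], [+3,-3,+3], [+0,-2,-3]. This is the pattern [+0,-2,-3], [+3,-3,+3] repeated.
step 6: apply [+3,-3,+3] → [1,-27,4]
step 7: apply [+0,-2,-3] → [1,-29,1]

[1,-29,1]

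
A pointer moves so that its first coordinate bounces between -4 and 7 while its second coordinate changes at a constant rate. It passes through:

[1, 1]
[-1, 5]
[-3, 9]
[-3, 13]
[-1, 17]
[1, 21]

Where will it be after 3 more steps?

The first coordinate reflects between -4 and 7, moving 2 per step.
  step 6: 1 → 3
  step 7: 3 → 5
  step 8: 5 → 7
The second coordinate changes by +4 each step: at step 8 it is 33.

[7, 33]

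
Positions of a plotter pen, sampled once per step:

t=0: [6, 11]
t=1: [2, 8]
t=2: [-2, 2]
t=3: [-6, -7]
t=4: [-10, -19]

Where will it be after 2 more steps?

[-18, -52]

Successive displacements: [-4, -3], [-4, -6], [-4, -9], [-4, -12] — each changes by [+0, -3].
step 5: [-10, -19] + [-4, -15] → [-14, -34]
step 6: [-14, -34] + [-4, -18] → [-18, -52]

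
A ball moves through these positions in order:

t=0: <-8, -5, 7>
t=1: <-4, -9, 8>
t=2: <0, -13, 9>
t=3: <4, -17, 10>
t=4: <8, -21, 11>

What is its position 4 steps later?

Each step adds <+4, -4, +1> to the position.
step 5: <8, -21, 11> + <+4, -4, +1> → <12, -25, 12>
step 6: <12, -25, 12> + <+4, -4, +1> → <16, -29, 13>
step 7: <16, -29, 13> + <+4, -4, +1> → <20, -33, 14>
step 8: <20, -33, 14> + <+4, -4, +1> → <24, -37, 15>

<24, -37, 15>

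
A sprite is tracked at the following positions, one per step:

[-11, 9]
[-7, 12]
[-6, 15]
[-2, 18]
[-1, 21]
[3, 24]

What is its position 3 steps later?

[9, 33]

The moves between consecutive positions are [+4, +3], [+1, +3], [+4, +3], [+1, +3], [+4, +3]; they repeat the 2-cycle [[+4, +3], [+1, +3]].
step 6: apply [+1, +3] → [4, 27]
step 7: apply [+4, +3] → [8, 30]
step 8: apply [+1, +3] → [9, 33]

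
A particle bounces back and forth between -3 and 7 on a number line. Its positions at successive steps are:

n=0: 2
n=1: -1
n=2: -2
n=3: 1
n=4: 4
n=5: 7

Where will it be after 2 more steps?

The value reflects between -3 and 7, moving 3 per step.
  step 6: 7 → 4
  step 7: 4 → 1

1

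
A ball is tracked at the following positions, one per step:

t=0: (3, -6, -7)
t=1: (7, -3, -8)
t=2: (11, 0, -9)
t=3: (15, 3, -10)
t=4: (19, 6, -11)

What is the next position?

(23, 9, -12)

Constant displacement of (+4, +3, -1) per step.
step 5: (19, 6, -11) + (+4, +3, -1) → (23, 9, -12)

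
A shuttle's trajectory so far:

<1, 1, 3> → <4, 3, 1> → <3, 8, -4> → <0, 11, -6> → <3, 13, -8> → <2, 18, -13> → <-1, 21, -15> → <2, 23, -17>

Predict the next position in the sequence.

The moves between consecutive positions are <+3, +2, -2>, <-1, +5, -5>, <-3, +3, -2>, <+3, +2, -2>, <-1, +5, -5>, <-3, +3, -2>, <+3, +2, -2>; they repeat the 3-cycle [<+3, +2, -2>, <-1, +5, -5>, <-3, +3, -2>].
step 8: apply <-1, +5, -5> → <1, 28, -22>

<1, 28, -22>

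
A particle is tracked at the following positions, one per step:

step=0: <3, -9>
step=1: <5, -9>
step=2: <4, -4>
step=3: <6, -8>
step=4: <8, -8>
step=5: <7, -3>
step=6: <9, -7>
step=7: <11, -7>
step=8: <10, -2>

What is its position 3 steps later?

<13, -1>

The moves between consecutive positions are <+2, +0>, <-1, +5>, <+2, -4>, <+2, +0>, <-1, +5>, <+2, -4>, <+2, +0>, <-1, +5>; they repeat the 3-cycle [<+2, +0>, <-1, +5>, <+2, -4>].
step 9: apply <+2, -4> → <12, -6>
step 10: apply <+2, +0> → <14, -6>
step 11: apply <-1, +5> → <13, -1>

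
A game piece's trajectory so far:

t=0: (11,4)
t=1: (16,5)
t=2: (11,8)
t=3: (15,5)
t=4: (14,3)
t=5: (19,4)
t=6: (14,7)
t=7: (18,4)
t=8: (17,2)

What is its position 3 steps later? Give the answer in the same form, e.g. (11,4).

Differencing gives (+5,+1), (-5,+3), (+4,-3), (-1,-2), (+5,+1), (-5,+3), (+4,-3), (-1,-2). This is the pattern (+5,+1), (-5,+3), (+4,-3), (-1,-2) repeated.
step 9: apply (+5,+1) → (22,3)
step 10: apply (-5,+3) → (17,6)
step 11: apply (+4,-3) → (21,3)

(21,3)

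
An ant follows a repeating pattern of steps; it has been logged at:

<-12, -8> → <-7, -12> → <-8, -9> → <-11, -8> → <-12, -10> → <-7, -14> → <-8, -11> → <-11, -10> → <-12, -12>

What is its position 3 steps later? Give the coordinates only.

<-11, -12>

Differencing gives <+5, -4>, <-1, +3>, <-3, +1>, <-1, -2>, <+5, -4>, <-1, +3>, <-3, +1>, <-1, -2>. This is the pattern <+5, -4>, <-1, +3>, <-3, +1>, <-1, -2> repeated.
step 9: apply <+5, -4> → <-7, -16>
step 10: apply <-1, +3> → <-8, -13>
step 11: apply <-3, +1> → <-11, -12>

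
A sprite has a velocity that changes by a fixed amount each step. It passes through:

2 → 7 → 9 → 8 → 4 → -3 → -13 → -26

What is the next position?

-42

Taking differences between consecutive positions: +5, +2, -1, -4, -7, -10, -13. These grow by -3 each step.
step 8: -26 − 16 → -42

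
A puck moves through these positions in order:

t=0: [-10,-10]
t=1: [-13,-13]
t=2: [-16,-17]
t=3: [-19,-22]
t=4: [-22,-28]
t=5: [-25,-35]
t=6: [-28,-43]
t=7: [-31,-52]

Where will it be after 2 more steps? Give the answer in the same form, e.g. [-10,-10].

[-37,-73]

First differences are [-3,-3], [-3,-4], [-3,-5], [-3,-6], [-3,-7], [-3,-8], [-3,-9]; their common second difference is [+0,-1] (constant acceleration).
step 8: [-31,-52] + [-3,-10] → [-34,-62]
step 9: [-34,-62] + [-3,-11] → [-37,-73]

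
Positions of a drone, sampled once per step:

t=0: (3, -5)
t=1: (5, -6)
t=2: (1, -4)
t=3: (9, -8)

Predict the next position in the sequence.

(-7, 0)

The jumps are (+2, -1), (-4, +2), (+8, -4) — a geometric progression with ratio -2.
step 4: (9, -8) + (-16, +8) → (-7, 0)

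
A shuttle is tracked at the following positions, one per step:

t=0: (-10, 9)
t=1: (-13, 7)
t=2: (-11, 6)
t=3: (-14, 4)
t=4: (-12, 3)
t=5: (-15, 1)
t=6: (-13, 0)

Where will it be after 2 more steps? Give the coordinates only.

(-14, -3)

The moves between consecutive positions are (-3, -2), (+2, -1), (-3, -2), (+2, -1), (-3, -2), (+2, -1); they repeat the 2-cycle [(-3, -2), (+2, -1)].
step 7: apply (-3, -2) → (-16, -2)
step 8: apply (+2, -1) → (-14, -3)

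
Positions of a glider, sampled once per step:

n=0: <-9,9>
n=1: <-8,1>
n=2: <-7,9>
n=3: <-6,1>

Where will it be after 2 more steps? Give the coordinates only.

The first coordinate changes by +1 each step, so at step 5 it is -9 + 5·(1) = -4.
The second coordinate repeats the cycle [9, 1] with period 2; step 5 mod 2 = 1, giving 1.

<-4,1>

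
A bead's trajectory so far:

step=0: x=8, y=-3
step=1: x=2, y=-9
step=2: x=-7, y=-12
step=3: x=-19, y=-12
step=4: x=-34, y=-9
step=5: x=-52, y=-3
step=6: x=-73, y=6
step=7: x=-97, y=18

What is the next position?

x=-124, y=33

Successive displacements: (-6,-6), (-9,-3), (-12,+0), (-15,+3), (-18,+6), (-21,+9), (-24,+12) — each changes by (-3,+3).
step 8: x=-97, y=18 + (-27,+15) → x=-124, y=33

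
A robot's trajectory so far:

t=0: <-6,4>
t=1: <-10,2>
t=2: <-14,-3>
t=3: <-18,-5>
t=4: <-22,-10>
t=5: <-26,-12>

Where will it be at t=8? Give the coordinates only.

<-38,-24>

Differencing gives <-4,-2>, <-4,-5>, <-4,-2>, <-4,-5>, <-4,-2>. This is the pattern <-4,-2>, <-4,-5> repeated.
step 6: apply <-4,-5> → <-30,-17>
step 7: apply <-4,-2> → <-34,-19>
step 8: apply <-4,-5> → <-38,-24>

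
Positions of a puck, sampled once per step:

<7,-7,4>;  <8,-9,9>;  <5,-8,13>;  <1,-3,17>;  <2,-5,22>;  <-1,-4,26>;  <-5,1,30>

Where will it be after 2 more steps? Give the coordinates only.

The moves between consecutive positions are <+1,-2,+5>, <-3,+1,+4>, <-4,+5,+4>, <+1,-2,+5>, <-3,+1,+4>, <-4,+5,+4>; they repeat the 3-cycle [<+1,-2,+5>, <-3,+1,+4>, <-4,+5,+4>].
step 7: apply <+1,-2,+5> → <-4,-1,35>
step 8: apply <-3,+1,+4> → <-7,0,39>

<-7,0,39>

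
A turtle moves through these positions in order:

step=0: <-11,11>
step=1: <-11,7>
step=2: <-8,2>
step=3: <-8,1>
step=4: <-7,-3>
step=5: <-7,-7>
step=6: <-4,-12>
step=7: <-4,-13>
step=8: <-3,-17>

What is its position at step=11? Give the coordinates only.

Step-to-step displacements: <+0,-4>, <+3,-5>, <+0,-1>, <+1,-4>, <+0,-4>, <+3,-5>, <+0,-1>, <+1,-4> — a repeating cycle of length 4.
step 9: apply <+0,-4> → <-3,-21>
step 10: apply <+3,-5> → <0,-26>
step 11: apply <+0,-1> → <0,-27>

<0,-27>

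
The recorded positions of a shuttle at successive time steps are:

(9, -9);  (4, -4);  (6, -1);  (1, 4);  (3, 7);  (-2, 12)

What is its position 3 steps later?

Differencing gives (-5, +5), (+2, +3), (-5, +5), (+2, +3), (-5, +5). This is the pattern (-5, +5), (+2, +3) repeated.
step 6: apply (+2, +3) → (0, 15)
step 7: apply (-5, +5) → (-5, 20)
step 8: apply (+2, +3) → (-3, 23)

(-3, 23)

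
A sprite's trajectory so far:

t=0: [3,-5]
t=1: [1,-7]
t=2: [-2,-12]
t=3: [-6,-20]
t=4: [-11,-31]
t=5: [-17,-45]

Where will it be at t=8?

First differences are [-2,-2], [-3,-5], [-4,-8], [-5,-11], [-6,-14]; their common second difference is [-1,-3] (constant acceleration).
step 6: [-17,-45] + [-7,-17] → [-24,-62]
step 7: [-24,-62] + [-8,-20] → [-32,-82]
step 8: [-32,-82] + [-9,-23] → [-41,-105]

[-41,-105]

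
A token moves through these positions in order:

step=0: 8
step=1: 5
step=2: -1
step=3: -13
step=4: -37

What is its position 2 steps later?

-181

The jumps are -3, -6, -12, -24 — a geometric progression with ratio 2.
step 5: -37 − 48 → -85
step 6: -85 − 96 → -181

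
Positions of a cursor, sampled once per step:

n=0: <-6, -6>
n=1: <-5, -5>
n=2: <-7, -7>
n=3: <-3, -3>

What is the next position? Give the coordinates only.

<-11, -11>

The jumps are <+1, +1>, <-2, -2>, <+4, +4> — a geometric progression with ratio -2.
step 4: <-3, -3> + <-8, -8> → <-11, -11>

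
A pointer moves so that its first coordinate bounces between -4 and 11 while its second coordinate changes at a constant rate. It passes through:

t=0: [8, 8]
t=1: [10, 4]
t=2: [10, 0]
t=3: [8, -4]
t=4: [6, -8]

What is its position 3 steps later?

The first coordinate reflects between -4 and 11, moving 2 per step.
  step 5: 6 → 4
  step 6: 4 → 2
  step 7: 2 → 0
The second coordinate changes by -4 each step: at step 7 it is -20.

[0, -20]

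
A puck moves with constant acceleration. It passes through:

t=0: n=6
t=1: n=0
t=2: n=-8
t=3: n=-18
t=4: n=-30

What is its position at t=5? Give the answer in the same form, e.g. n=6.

Taking differences between consecutive positions: -6, -8, -10, -12. These grow by -2 each step.
step 5: -30 − 14 → n=-44

n=-44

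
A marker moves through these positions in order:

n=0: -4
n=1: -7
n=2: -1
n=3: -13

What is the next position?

Consecutive displacements -3, +6, -12 scale by a factor of -2 each step.
step 4: -13 + 24 → 11

11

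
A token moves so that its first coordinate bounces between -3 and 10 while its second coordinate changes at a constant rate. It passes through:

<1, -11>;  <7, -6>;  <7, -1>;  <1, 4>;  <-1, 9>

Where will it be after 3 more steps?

<3, 24>

The first coordinate travels 6 per step and bounces off the walls at -3 and 10.
  step 5: -1 → 5
  step 6: 5 → 9
  step 7: 9 → 3
The second coordinate changes by +5 each step: at step 7 it is 24.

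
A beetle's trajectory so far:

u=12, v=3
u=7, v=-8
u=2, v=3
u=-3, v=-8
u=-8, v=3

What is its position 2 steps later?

The u coordinate changes by -5 each step, so at step 6 it is 12 + 6·(-5) = -18.
The v coordinate repeats the cycle [3, -8] with period 2; step 6 mod 2 = 0, giving 3.

u=-18, v=3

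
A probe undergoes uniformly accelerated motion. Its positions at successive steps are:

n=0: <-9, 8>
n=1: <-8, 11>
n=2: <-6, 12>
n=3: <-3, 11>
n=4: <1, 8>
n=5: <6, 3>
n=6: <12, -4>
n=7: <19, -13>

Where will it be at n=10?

<46, -52>

Successive displacements: <+1, +3>, <+2, +1>, <+3, -1>, <+4, -3>, <+5, -5>, <+6, -7>, <+7, -9> — each changes by <+1, -2>.
step 8: <19, -13> + <+8, -11> → <27, -24>
step 9: <27, -24> + <+9, -13> → <36, -37>
step 10: <36, -37> + <+10, -15> → <46, -52>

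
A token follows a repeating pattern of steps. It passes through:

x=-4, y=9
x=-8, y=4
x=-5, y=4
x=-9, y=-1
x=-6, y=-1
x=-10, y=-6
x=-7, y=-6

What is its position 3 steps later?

x=-12, y=-16

Step-to-step displacements: (-4, -5), (+3, +0), (-4, -5), (+3, +0), (-4, -5), (+3, +0) — a repeating cycle of length 2.
step 7: apply (-4, -5) → x=-11, y=-11
step 8: apply (+3, +0) → x=-8, y=-11
step 9: apply (-4, -5) → x=-12, y=-16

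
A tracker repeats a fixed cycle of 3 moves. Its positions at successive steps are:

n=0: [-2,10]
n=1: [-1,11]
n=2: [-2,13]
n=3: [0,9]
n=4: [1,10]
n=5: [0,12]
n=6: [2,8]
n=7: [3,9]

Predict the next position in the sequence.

[2,11]

The moves between consecutive positions are [+1,+1], [-1,+2], [+2,-4], [+1,+1], [-1,+2], [+2,-4], [+1,+1]; they repeat the 3-cycle [[+1,+1], [-1,+2], [+2,-4]].
step 8: apply [-1,+2] → [2,11]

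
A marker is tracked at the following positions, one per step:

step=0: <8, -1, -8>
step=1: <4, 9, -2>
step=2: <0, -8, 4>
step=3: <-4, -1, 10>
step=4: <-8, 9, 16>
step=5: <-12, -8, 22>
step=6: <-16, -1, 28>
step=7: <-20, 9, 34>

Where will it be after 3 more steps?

<-32, 9, 52>

The first coordinate changes by -4 each step, so at step 10 it is 8 + 10·(-4) = -32.
The second coordinate repeats the cycle [-1, 9, -8] with period 3; step 10 mod 3 = 1, giving 9.
The third coordinate changes by +6 each step, so at step 10 it is -8 + 10·(6) = 52.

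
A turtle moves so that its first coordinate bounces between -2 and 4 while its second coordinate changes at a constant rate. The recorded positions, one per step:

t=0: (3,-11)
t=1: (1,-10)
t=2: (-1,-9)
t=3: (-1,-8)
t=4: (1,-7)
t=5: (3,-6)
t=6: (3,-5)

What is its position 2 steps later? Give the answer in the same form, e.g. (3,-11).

(-1,-3)

The first coordinate travels 2 per step and bounces off the walls at -2 and 4.
  step 7: 3 → 1
  step 8: 1 → -1
The second coordinate changes by +1 each step: at step 8 it is -3.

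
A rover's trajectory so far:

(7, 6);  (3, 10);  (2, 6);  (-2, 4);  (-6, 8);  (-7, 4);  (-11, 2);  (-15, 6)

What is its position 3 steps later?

Differencing gives (-4, +4), (-1, -4), (-4, -2), (-4, +4), (-1, -4), (-4, -2), (-4, +4). This is the pattern (-4, +4), (-1, -4), (-4, -2) repeated.
step 8: apply (-1, -4) → (-16, 2)
step 9: apply (-4, -2) → (-20, 0)
step 10: apply (-4, +4) → (-24, 4)

(-24, 4)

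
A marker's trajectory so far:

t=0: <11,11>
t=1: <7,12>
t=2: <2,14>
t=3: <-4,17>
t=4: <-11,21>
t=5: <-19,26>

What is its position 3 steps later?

<-49,47>

First differences are <-4,+1>, <-5,+2>, <-6,+3>, <-7,+4>, <-8,+5>; their common second difference is <-1,+1> (constant acceleration).
step 6: <-19,26> + <-9,+6> → <-28,32>
step 7: <-28,32> + <-10,+7> → <-38,39>
step 8: <-38,39> + <-11,+8> → <-49,47>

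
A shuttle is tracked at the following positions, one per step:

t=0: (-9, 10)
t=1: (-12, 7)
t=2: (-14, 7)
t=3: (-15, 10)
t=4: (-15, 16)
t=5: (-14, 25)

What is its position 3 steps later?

Taking differences between consecutive positions: (-3, -3), (-2, +0), (-1, +3), (+0, +6), (+1, +9). These grow by (+1, +3) each step.
step 6: (-14, 25) + (+2, +12) → (-12, 37)
step 7: (-12, 37) + (+3, +15) → (-9, 52)
step 8: (-9, 52) + (+4, +18) → (-5, 70)

(-5, 70)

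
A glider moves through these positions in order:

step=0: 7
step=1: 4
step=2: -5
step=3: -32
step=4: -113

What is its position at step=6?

Step-to-step displacements: -3, -9, -27, -81; each is 3× the previous.
step 5: -113 − 243 → -356
step 6: -356 − 729 → -1085

-1085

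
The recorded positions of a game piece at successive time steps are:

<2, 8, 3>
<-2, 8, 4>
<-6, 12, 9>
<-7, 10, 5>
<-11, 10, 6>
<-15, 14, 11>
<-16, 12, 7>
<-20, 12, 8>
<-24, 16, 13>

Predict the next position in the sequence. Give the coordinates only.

<-25, 14, 9>

Differencing gives <-4, +0, +1>, <-4, +4, +5>, <-1, -2, -4>, <-4, +0, +1>, <-4, +4, +5>, <-1, -2, -4>, <-4, +0, +1>, <-4, +4, +5>. This is the pattern <-4, +0, +1>, <-4, +4, +5>, <-1, -2, -4> repeated.
step 9: apply <-1, -2, -4> → <-25, 14, 9>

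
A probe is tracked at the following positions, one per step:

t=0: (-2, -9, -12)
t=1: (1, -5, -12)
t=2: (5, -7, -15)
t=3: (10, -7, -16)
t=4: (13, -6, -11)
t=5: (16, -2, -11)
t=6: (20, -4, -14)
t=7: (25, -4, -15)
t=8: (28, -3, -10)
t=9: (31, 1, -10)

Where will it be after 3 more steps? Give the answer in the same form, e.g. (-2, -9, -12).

Differencing gives (+3, +4, +0), (+4, -2, -3), (+5, +0, -1), (+3, +1, +5), (+3, +4, +0), (+4, -2, -3), (+5, +0, -1), (+3, +1, +5), (+3, +4, +0). This is the pattern (+3, +4, +0), (+4, -2, -3), (+5, +0, -1), (+3, +1, +5) repeated.
step 10: apply (+4, -2, -3) → (35, -1, -13)
step 11: apply (+5, +0, -1) → (40, -1, -14)
step 12: apply (+3, +1, +5) → (43, 0, -9)

(43, 0, -9)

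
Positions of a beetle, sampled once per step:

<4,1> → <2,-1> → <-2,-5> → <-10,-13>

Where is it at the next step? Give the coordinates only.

The jumps are <-2,-2>, <-4,-4>, <-8,-8> — a geometric progression with ratio 2.
step 4: <-10,-13> + <-16,-16> → <-26,-29>

<-26,-29>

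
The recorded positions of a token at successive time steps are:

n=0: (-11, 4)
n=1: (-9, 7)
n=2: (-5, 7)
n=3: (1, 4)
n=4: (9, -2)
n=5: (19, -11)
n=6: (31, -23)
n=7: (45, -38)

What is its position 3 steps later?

(99, -101)

Taking differences between consecutive positions: (+2, +3), (+4, +0), (+6, -3), (+8, -6), (+10, -9), (+12, -12), (+14, -15). These grow by (+2, -3) each step.
step 8: (45, -38) + (+16, -18) → (61, -56)
step 9: (61, -56) + (+18, -21) → (79, -77)
step 10: (79, -77) + (+20, -24) → (99, -101)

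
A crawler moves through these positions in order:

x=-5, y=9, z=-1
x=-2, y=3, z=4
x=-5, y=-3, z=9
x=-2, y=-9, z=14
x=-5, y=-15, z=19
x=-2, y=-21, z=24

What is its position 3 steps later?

X: cycles through -5, -2 every 2 steps. Step 8 lands at position 0 of the cycle → -5.
Y: linear, -6 per step → -39 at step 8.
Z: linear, +5 per step → 39 at step 8.

x=-5, y=-39, z=39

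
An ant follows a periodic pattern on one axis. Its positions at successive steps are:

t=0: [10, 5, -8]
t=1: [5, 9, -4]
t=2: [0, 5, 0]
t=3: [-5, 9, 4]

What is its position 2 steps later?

First: linear, -5 per step → -15 at step 5.
Second: cycles through 5, 9 every 2 steps. Step 5 lands at position 1 of the cycle → 9.
Third: linear, +4 per step → 12 at step 5.

[-15, 9, 12]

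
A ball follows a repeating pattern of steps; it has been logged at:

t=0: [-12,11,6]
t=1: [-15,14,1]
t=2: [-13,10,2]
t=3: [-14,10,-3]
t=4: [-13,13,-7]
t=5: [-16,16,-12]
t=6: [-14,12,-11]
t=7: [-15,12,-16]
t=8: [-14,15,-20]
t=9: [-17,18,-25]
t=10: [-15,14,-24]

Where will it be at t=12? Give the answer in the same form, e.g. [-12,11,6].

The moves between consecutive positions are [-3,+3,-5], [+2,-4,+1], [-1,+0,-5], [+1,+3,-4], [-3,+3,-5], [+2,-4,+1], [-1,+0,-5], [+1,+3,-4], [-3,+3,-5], [+2,-4,+1]; they repeat the 4-cycle [[-3,+3,-5], [+2,-4,+1], [-1,+0,-5], [+1,+3,-4]].
step 11: apply [-1,+0,-5] → [-16,14,-29]
step 12: apply [+1,+3,-4] → [-15,17,-33]

[-15,17,-33]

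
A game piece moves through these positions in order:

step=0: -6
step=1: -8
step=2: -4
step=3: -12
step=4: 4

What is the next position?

-28

The jumps are -2, +4, -8, +16 — a geometric progression with ratio -2.
step 5: 4 − 32 → -28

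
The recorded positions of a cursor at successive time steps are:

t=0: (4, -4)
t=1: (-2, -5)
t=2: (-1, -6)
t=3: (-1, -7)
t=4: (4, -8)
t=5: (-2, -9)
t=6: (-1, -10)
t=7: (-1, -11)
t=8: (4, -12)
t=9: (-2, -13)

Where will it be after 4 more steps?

(-2, -17)

The first coordinate repeats the cycle [4, -2, -1, -1] with period 4; step 13 mod 4 = 1, giving -2.
The second coordinate changes by -1 each step, so at step 13 it is -4 + 13·(-1) = -17.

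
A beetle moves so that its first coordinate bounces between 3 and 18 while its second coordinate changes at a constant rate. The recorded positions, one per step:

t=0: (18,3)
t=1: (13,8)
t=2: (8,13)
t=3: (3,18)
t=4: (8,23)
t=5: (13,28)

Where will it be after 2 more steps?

(13,38)

The first coordinate travels 5 per step and bounces off the walls at 3 and 18.
  step 6: 13 → 18
  step 7: 18 → 13
The second coordinate changes by +5 each step: at step 7 it is 38.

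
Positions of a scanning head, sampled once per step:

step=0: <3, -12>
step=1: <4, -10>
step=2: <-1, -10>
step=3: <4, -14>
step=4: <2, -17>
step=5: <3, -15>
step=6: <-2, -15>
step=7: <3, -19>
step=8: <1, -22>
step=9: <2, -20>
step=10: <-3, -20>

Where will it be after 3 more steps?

The moves between consecutive positions are <+1, +2>, <-5, +0>, <+5, -4>, <-2, -3>, <+1, +2>, <-5, +0>, <+5, -4>, <-2, -3>, <+1, +2>, <-5, +0>; they repeat the 4-cycle [<+1, +2>, <-5, +0>, <+5, -4>, <-2, -3>].
step 11: apply <+5, -4> → <2, -24>
step 12: apply <-2, -3> → <0, -27>
step 13: apply <+1, +2> → <1, -25>

<1, -25>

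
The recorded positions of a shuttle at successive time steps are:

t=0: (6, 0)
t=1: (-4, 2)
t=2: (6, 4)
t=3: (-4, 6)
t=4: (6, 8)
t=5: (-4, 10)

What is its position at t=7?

The first coordinate repeats the cycle [6, -4] with period 2; step 7 mod 2 = 1, giving -4.
The second coordinate changes by +2 each step, so at step 7 it is 0 + 7·(2) = 14.

(-4, 14)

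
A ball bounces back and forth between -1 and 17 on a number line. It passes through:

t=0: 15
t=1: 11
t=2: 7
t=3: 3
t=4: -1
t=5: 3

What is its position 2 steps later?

The value reflects between -1 and 17, moving 4 per step.
  step 6: 3 → 7
  step 7: 7 → 11

11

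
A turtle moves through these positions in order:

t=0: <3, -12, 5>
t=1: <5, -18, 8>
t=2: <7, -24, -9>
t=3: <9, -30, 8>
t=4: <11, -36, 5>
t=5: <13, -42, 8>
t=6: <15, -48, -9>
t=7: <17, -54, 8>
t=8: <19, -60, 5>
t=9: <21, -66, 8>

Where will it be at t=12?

First: linear, +2 per step → 27 at step 12.
Second: linear, -6 per step → -84 at step 12.
Third: cycles through 5, 8, -9, 8 every 4 steps. Step 12 lands at position 0 of the cycle → 5.

<27, -84, 5>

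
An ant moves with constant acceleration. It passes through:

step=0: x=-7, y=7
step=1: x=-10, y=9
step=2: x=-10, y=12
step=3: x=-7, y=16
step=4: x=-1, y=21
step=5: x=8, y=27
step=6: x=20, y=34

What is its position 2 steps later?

Taking differences between consecutive positions: (-3,+2), (+0,+3), (+3,+4), (+6,+5), (+9,+6), (+12,+7). These grow by (+3,+1) each step.
step 7: x=20, y=34 + (+15,+8) → x=35, y=42
step 8: x=35, y=42 + (+18,+9) → x=53, y=51

x=53, y=51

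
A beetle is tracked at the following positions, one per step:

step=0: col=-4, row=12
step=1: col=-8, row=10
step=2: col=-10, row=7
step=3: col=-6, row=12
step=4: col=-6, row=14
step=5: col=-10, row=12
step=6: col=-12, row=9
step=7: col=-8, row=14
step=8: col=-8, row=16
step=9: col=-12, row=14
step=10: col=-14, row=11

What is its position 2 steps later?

col=-10, row=18

The moves between consecutive positions are (-4, -2), (-2, -3), (+4, +5), (+0, +2), (-4, -2), (-2, -3), (+4, +5), (+0, +2), (-4, -2), (-2, -3); they repeat the 4-cycle [(-4, -2), (-2, -3), (+4, +5), (+0, +2)].
step 11: apply (+4, +5) → col=-10, row=16
step 12: apply (+0, +2) → col=-10, row=18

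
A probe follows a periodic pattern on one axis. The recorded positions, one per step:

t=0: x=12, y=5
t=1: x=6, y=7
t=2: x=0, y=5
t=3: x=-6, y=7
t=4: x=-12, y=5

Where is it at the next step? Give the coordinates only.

The x coordinate changes by -6 each step, so at step 5 it is 12 + 5·(-6) = -18.
The y coordinate repeats the cycle [5, 7] with period 2; step 5 mod 2 = 1, giving 7.

x=-18, y=7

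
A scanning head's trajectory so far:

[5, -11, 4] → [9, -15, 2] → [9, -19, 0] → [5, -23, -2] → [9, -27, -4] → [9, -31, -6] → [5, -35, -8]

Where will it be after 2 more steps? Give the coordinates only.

[9, -43, -12]

The first coordinate repeats the cycle [5, 9, 9] with period 3; step 8 mod 3 = 2, giving 9.
The second coordinate changes by -4 each step, so at step 8 it is -11 + 8·(-4) = -43.
The third coordinate changes by -2 each step, so at step 8 it is 4 + 8·(-2) = -12.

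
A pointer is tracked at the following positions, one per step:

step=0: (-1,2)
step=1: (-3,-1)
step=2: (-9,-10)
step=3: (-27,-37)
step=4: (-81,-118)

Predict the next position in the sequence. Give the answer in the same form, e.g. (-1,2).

(-243,-361)

Step-to-step displacements: (-2,-3), (-6,-9), (-18,-27), (-54,-81); each is 3× the previous.
step 5: (-81,-118) + (-162,-243) → (-243,-361)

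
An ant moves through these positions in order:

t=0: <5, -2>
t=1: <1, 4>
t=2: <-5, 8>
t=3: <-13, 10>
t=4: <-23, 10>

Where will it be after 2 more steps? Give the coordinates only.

Taking differences between consecutive positions: <-4, +6>, <-6, +4>, <-8, +2>, <-10, +0>. These grow by <-2, -2> each step.
step 5: <-23, 10> + <-12, -2> → <-35, 8>
step 6: <-35, 8> + <-14, -4> → <-49, 4>

<-49, 4>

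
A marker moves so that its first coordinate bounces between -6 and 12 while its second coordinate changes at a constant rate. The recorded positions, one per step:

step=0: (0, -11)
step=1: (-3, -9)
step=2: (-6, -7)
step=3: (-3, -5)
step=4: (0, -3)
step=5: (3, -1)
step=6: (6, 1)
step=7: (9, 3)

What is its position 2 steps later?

(9, 7)

The first coordinate reflects between -6 and 12, moving 3 per step.
  step 8: 9 → 12
  step 9: 12 → 9
The second coordinate changes by +2 each step: at step 9 it is 7.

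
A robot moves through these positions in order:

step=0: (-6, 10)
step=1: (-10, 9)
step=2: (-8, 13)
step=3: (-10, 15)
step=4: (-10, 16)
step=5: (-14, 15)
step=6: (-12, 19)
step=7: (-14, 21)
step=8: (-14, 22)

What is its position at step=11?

(-18, 27)

Differencing gives (-4, -1), (+2, +4), (-2, +2), (+0, +1), (-4, -1), (+2, +4), (-2, +2), (+0, +1). This is the pattern (-4, -1), (+2, +4), (-2, +2), (+0, +1) repeated.
step 9: apply (-4, -1) → (-18, 21)
step 10: apply (+2, +4) → (-16, 25)
step 11: apply (-2, +2) → (-18, 27)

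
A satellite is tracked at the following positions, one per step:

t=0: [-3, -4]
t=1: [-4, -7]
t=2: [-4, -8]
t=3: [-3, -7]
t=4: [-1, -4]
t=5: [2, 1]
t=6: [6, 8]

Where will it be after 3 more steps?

Successive displacements: [-1, -3], [+0, -1], [+1, +1], [+2, +3], [+3, +5], [+4, +7] — each changes by [+1, +2].
step 7: [6, 8] + [+5, +9] → [11, 17]
step 8: [11, 17] + [+6, +11] → [17, 28]
step 9: [17, 28] + [+7, +13] → [24, 41]

[24, 41]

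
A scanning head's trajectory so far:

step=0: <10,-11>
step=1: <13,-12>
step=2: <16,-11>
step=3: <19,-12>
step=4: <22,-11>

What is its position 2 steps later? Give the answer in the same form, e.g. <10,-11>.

<28,-11>

Step-to-step displacements: <+3,-1>, <+3,+1>, <+3,-1>, <+3,+1> — a repeating cycle of length 2.
step 5: apply <+3,-1> → <25,-12>
step 6: apply <+3,+1> → <28,-11>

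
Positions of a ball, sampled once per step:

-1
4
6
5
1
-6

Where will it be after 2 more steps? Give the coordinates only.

-29

Successive displacements: +5, +2, -1, -4, -7 — each changes by -3.
step 6: -6 − 10 → -16
step 7: -16 − 13 → -29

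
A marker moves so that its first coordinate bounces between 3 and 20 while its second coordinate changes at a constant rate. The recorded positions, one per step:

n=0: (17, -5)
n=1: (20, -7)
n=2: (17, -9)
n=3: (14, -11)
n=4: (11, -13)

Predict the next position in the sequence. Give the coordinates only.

The first coordinate travels 3 per step and bounces off the walls at 3 and 20.
  step 5: 11 → 8
The second coordinate changes by -2 each step: at step 5 it is -15.

(8, -15)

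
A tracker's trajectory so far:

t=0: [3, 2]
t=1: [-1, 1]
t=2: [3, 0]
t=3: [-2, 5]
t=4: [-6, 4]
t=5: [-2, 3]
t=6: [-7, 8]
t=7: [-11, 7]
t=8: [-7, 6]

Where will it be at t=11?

[-12, 9]

The moves between consecutive positions are [-4, -1], [+4, -1], [-5, +5], [-4, -1], [+4, -1], [-5, +5], [-4, -1], [+4, -1]; they repeat the 3-cycle [[-4, -1], [+4, -1], [-5, +5]].
step 9: apply [-5, +5] → [-12, 11]
step 10: apply [-4, -1] → [-16, 10]
step 11: apply [+4, -1] → [-12, 9]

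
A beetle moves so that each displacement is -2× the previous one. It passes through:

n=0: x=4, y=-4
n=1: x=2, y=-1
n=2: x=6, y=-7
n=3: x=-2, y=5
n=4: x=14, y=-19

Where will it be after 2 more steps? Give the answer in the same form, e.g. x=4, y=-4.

x=46, y=-67

Consecutive displacements (-2,+3), (+4,-6), (-8,+12), (+16,-24) scale by a factor of -2 each step.
step 5: x=14, y=-19 + (-32,+48) → x=-18, y=29
step 6: x=-18, y=29 + (+64,-96) → x=46, y=-67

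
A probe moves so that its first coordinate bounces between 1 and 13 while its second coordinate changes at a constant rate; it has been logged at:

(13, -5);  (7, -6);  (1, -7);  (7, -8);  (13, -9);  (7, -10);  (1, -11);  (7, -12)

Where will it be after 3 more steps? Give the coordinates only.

The first coordinate reflects between 1 and 13, moving 6 per step.
  step 8: 7 → 13
  step 9: 13 → 7
  step 10: 7 → 1
The second coordinate changes by -1 each step: at step 10 it is -15.

(1, -15)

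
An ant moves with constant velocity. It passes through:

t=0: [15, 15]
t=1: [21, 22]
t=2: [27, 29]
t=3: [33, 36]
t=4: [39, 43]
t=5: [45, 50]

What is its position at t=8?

Each step adds [+6, +7] to the position.
step 6: [45, 50] + [+6, +7] → [51, 57]
step 7: [51, 57] + [+6, +7] → [57, 64]
step 8: [57, 64] + [+6, +7] → [63, 71]

[63, 71]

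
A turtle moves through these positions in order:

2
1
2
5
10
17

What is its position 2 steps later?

37

Successive displacements: -1, +1, +3, +5, +7 — each changes by +2.
step 6: 17 + 9 → 26
step 7: 26 + 11 → 37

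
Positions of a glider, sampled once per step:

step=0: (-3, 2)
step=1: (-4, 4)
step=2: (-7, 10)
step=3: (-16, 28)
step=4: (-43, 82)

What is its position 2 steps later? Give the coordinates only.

Step-to-step displacements: (-1, +2), (-3, +6), (-9, +18), (-27, +54); each is 3× the previous.
step 5: (-43, 82) + (-81, +162) → (-124, 244)
step 6: (-124, 244) + (-243, +486) → (-367, 730)

(-367, 730)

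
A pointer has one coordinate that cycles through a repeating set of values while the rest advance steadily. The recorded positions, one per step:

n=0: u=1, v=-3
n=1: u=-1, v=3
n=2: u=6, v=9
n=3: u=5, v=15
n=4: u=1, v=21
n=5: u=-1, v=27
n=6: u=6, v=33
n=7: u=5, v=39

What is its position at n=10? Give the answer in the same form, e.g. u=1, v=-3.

u=6, v=57

U: cycles through 1, -1, 6, 5 every 4 steps. Step 10 lands at position 2 of the cycle → 6.
V: linear, +6 per step → 57 at step 10.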